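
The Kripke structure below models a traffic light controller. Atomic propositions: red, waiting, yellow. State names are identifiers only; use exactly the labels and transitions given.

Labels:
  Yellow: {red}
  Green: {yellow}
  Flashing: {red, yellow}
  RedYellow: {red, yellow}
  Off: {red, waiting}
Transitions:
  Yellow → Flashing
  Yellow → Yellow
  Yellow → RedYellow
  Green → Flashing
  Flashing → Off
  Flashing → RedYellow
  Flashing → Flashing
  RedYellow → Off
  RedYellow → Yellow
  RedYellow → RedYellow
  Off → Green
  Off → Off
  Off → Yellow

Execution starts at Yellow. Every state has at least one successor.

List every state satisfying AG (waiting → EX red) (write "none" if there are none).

{Yellow, Green, Flashing, RedYellow, Off}

States satisfying waiting → EX red: {Yellow, Green, Flashing, RedYellow, Off}.
States satisfying AG (waiting → EX red): {Yellow, Green, Flashing, RedYellow, Off}.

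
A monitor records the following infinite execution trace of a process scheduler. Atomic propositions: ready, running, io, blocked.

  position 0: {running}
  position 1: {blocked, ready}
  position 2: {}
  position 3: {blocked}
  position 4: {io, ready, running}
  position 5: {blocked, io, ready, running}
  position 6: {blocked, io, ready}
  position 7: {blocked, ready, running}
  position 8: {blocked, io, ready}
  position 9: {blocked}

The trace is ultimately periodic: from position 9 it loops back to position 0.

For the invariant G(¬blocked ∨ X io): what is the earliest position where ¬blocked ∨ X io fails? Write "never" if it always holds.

Check ¬blocked ∨ X io at each position in order: 0 ✓.
At position 1 the labels are {blocked, ready} and the next position 2 has {}, so ¬blocked ∨ X io is false there. This is the first violation.

1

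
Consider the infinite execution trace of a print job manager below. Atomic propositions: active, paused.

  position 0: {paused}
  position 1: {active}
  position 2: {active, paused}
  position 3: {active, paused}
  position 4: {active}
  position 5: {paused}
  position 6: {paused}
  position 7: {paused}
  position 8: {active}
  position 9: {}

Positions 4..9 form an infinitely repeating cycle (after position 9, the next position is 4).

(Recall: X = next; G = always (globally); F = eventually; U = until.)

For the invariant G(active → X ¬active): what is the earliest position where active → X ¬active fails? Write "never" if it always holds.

1

Check active → X ¬active at each position in order: 0 ✓.
At position 1 the labels are {active} and the next position 2 has {active, paused}, so active → X ¬active is false there. This is the first violation.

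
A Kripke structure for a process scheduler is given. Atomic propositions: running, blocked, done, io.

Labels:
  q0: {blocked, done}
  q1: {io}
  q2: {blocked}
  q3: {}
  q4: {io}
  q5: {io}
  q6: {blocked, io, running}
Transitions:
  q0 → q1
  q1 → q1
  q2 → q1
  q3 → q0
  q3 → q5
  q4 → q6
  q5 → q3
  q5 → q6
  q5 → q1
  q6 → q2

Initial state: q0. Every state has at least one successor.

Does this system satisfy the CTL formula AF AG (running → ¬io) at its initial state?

States satisfying AG (running → ¬io): {q0, q1, q2}.
States satisfying AF AG (running → ¬io): {q0, q1, q2, q4, q6}.
q0 ∈ Sat(AF AG (running → ¬io)).

Holds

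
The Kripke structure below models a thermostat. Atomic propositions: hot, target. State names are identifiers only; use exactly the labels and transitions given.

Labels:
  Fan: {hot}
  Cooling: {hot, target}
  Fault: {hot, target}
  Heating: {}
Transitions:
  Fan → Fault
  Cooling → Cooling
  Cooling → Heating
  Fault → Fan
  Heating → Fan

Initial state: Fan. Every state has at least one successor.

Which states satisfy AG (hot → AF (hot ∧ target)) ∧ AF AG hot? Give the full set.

States satisfying hot → AF (hot ∧ target): {Fan, Cooling, Fault, Heating}.
States satisfying AG (hot → AF (hot ∧ target)): {Fan, Cooling, Fault, Heating}.
States satisfying AG hot: {Fan, Fault}.
States satisfying AF AG hot: {Fan, Fault, Heating}.
States satisfying AG (hot → AF (hot ∧ target)) ∧ AF AG hot: {Fan, Fault, Heating}.

{Fan, Fault, Heating}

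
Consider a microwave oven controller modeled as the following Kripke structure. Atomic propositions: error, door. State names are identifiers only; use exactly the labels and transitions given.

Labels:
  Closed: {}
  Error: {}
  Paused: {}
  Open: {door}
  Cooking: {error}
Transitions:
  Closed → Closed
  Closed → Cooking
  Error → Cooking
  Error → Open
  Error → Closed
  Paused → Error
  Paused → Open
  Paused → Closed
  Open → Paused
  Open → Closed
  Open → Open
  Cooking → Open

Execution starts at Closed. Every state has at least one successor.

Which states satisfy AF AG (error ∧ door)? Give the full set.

States satisfying AG (error ∧ door): ∅.
States satisfying AF AG (error ∧ door): ∅.

none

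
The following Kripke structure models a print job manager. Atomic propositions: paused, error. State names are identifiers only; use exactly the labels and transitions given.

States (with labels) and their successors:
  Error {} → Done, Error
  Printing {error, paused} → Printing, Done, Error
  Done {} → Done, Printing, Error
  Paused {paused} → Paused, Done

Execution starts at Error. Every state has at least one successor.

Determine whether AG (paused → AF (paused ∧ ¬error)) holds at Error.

No

States satisfying paused → AF (paused ∧ ¬error): {Error, Done, Paused}.
States satisfying AG (paused → AF (paused ∧ ¬error)): ∅.
Printing is reachable from Error and violates paused → AF (paused ∧ ¬error), so AG fails at Error.
Error ∉ Sat(AG (paused → AF (paused ∧ ¬error))).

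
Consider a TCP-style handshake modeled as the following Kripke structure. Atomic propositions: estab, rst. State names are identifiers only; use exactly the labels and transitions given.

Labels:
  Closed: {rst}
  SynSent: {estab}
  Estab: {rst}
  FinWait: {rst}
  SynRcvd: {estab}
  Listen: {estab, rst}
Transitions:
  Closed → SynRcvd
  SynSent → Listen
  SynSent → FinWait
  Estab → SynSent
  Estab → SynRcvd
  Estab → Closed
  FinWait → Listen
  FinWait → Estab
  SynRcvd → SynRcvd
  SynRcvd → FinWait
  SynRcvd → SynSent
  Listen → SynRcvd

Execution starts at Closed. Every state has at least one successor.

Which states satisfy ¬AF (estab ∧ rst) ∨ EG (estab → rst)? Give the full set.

States satisfying estab ∧ rst: {Listen}.
States satisfying AF (estab ∧ rst): {Listen}.
States satisfying ¬AF (estab ∧ rst): {Closed, SynSent, Estab, FinWait, SynRcvd}.
States satisfying estab → rst: {Closed, Estab, FinWait, Listen}.
States satisfying EG (estab → rst): ∅.
States satisfying ¬AF (estab ∧ rst) ∨ EG (estab → rst): {Closed, SynSent, Estab, FinWait, SynRcvd}.

{Closed, SynSent, Estab, FinWait, SynRcvd}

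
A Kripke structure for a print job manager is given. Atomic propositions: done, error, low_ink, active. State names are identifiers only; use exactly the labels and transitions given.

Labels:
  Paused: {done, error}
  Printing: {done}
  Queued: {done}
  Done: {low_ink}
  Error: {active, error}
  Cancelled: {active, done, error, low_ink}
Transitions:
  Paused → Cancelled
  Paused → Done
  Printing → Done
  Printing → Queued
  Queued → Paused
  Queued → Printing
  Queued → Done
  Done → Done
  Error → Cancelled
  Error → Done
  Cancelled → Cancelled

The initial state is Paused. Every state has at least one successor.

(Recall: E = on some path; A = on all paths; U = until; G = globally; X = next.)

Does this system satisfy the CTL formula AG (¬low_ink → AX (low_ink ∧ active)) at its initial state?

States satisfying ¬low_ink → AX (low_ink ∧ active): {Done, Cancelled}.
States satisfying AG (¬low_ink → AX (low_ink ∧ active)): {Done, Cancelled}.
Paused is reachable from Paused and violates ¬low_ink → AX (low_ink ∧ active), so AG fails at Paused.
Paused ∉ Sat(AG (¬low_ink → AX (low_ink ∧ active))).

Does not hold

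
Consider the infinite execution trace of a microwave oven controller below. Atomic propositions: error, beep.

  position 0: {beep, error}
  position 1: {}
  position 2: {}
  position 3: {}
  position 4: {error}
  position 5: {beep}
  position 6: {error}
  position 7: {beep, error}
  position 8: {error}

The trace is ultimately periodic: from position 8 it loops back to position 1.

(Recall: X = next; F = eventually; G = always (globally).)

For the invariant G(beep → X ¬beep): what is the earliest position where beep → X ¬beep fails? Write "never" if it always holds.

never

beep → X ¬beep holds at every position 0..8, and those are all the positions the trace ever visits, so the invariant G(beep → X ¬beep) is never violated.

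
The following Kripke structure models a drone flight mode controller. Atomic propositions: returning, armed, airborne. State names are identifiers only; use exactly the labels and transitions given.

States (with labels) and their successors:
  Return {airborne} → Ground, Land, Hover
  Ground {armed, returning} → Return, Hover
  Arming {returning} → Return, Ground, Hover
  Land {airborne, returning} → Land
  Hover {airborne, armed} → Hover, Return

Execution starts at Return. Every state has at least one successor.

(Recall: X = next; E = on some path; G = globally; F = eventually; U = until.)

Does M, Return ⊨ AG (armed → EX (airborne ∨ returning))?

States satisfying armed → EX (airborne ∨ returning): {Return, Ground, Arming, Land, Hover}.
States satisfying AG (armed → EX (airborne ∨ returning)): {Return, Ground, Arming, Land, Hover}.
Every state reachable from Return satisfies armed → EX (airborne ∨ returning).
Return ∈ Sat(AG (armed → EX (airborne ∨ returning))).

Holds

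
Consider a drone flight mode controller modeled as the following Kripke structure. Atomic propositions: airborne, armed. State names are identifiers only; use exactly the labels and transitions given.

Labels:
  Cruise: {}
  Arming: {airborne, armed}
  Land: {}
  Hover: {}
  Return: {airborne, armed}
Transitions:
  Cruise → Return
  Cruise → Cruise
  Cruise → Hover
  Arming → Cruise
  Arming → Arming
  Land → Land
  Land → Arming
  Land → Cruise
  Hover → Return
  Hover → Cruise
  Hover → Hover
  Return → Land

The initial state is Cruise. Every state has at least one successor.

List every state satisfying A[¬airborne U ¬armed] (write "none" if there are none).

{Cruise, Land, Hover}

States satisfying ¬airborne: {Cruise, Land, Hover}.
States satisfying ¬armed: {Cruise, Land, Hover}.
States satisfying A[¬airborne U ¬armed]: {Cruise, Land, Hover}.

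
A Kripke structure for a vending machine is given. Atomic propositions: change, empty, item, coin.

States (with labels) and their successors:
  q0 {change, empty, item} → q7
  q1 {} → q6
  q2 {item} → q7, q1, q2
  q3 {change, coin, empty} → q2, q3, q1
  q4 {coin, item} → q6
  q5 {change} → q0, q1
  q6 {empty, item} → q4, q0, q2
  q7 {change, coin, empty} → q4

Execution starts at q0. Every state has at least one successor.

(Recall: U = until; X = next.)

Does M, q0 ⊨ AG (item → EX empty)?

Yes

States satisfying item → EX empty: {q0, q1, q2, q3, q4, q5, q6, q7}.
States satisfying AG (item → EX empty): {q0, q1, q2, q3, q4, q5, q6, q7}.
Every state reachable from q0 satisfies item → EX empty.
q0 ∈ Sat(AG (item → EX empty)).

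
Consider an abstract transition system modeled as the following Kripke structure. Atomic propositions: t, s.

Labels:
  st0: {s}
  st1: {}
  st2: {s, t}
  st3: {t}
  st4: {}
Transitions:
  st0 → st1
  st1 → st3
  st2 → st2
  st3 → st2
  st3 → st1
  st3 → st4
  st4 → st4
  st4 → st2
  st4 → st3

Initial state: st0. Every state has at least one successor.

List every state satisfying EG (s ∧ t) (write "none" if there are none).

{st2}

States satisfying s ∧ t: {st2}.
States satisfying EG (s ∧ t): {st2}.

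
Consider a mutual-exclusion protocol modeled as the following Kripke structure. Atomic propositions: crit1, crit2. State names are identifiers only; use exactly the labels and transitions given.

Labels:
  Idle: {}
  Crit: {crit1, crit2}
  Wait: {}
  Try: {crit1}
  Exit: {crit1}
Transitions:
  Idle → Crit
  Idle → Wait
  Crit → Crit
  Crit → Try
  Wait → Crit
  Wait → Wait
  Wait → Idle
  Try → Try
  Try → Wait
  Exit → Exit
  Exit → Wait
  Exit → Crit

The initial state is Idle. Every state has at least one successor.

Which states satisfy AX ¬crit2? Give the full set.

{Try}

States satisfying ¬crit2: {Idle, Wait, Try, Exit}.
States satisfying AX ¬crit2: {Try}.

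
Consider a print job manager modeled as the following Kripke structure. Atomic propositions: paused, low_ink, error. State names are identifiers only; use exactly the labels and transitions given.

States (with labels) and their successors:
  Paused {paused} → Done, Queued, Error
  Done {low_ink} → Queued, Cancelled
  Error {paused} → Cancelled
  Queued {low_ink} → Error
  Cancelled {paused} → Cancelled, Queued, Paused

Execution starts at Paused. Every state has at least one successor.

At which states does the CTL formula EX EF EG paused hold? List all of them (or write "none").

{Paused, Done, Error, Queued, Cancelled}

States satisfying EF EG paused: {Paused, Done, Error, Queued, Cancelled}.
States satisfying EX EF EG paused: {Paused, Done, Error, Queued, Cancelled}.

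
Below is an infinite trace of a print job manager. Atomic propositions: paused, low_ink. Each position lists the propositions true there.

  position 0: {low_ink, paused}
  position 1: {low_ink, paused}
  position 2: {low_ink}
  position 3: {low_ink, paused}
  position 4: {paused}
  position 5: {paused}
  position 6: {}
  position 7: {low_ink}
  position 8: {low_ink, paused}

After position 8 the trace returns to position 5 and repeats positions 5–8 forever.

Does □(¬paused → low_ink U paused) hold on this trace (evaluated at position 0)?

Violated

¬paused → low_ink U paused must hold at every position from 0 onward. It fails at position 6, so □(¬paused → low_ink U paused) is false.
Positions where ¬paused holds: 2, 6, 7.
Check low_ink U paused at each: 2→ok, 6→fails, 7→ok.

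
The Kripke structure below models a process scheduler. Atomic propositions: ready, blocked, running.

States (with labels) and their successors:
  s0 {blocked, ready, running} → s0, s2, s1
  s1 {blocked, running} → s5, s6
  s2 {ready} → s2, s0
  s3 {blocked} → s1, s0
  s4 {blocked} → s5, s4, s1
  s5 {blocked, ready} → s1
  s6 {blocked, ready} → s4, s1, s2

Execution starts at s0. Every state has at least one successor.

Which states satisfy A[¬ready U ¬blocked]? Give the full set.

{s2}

States satisfying ¬ready: {s1, s3, s4}.
States satisfying ¬blocked: {s2}.
States satisfying A[¬ready U ¬blocked]: {s2}.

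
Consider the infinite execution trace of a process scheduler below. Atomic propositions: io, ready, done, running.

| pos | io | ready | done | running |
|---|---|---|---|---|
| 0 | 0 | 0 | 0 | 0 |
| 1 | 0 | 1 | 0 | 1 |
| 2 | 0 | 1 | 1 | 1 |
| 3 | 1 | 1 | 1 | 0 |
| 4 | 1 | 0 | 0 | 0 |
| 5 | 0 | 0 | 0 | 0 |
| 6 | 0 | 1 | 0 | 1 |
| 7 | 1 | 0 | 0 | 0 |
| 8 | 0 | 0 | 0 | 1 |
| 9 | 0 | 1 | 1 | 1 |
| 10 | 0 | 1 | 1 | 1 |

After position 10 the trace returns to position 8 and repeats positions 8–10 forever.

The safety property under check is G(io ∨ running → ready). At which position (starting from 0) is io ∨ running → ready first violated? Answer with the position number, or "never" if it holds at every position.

4

Check io ∨ running → ready at each position in order: 0 ✓, 1 ✓, 2 ✓, 3 ✓.
At position 4 the labels are {io}, so io ∨ running → ready is false there. This is the first violation.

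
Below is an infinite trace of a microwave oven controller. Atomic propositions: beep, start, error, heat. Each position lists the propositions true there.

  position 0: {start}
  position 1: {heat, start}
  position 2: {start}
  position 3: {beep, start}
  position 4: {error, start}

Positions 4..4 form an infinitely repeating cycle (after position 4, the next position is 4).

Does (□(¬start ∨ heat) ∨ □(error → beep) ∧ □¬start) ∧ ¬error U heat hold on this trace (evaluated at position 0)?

Walking from position 0: heat first holds at position 1, and ¬error holds at every earlier position along the way, so ¬error U heat holds.
At position 0: □(¬start ∨ heat) ∨ □(error → beep) ∧ □¬start is false; ¬error U heat is true; so (□(¬start ∨ heat) ∨ □(error → beep) ∧ □¬start) ∧ ¬error U heat is false.

Does not hold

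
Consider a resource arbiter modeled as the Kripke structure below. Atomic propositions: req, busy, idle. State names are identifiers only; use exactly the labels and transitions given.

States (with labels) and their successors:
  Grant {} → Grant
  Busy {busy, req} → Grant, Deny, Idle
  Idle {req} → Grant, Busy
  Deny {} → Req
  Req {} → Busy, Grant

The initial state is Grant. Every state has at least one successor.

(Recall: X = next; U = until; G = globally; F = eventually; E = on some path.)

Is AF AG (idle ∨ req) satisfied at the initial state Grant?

Violated

States satisfying AG (idle ∨ req): ∅.
States satisfying AF AG (idle ∨ req): ∅.
There is a path from Grant along which AG (idle ∨ req) never holds.
Grant ∉ Sat(AF AG (idle ∨ req)).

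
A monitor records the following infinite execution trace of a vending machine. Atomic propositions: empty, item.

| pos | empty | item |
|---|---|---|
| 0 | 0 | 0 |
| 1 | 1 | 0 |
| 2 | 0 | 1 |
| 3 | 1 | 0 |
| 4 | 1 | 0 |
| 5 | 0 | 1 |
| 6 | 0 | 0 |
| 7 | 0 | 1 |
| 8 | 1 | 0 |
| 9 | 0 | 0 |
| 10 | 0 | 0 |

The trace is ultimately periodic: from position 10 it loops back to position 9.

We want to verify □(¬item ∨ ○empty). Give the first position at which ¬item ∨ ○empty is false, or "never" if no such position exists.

Check ¬item ∨ ○empty at each position in order: 0 ✓, 1 ✓, 2 ✓, 3 ✓, 4 ✓.
At position 5 the labels are {item} and the next position 6 has {}, so ¬item ∨ ○empty is false there. This is the first violation.

5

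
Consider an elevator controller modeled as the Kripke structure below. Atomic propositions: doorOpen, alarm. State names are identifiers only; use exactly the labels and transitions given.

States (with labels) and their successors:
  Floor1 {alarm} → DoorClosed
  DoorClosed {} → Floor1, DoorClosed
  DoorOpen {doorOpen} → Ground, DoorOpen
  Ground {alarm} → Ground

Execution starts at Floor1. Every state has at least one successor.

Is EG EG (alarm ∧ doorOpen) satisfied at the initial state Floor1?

States satisfying EG (alarm ∧ doorOpen): ∅.
States satisfying EG EG (alarm ∧ doorOpen): ∅.
No suitable path/successor from Floor1 witnesses the formula.
Floor1 ∉ Sat(EG EG (alarm ∧ doorOpen)).

Does not hold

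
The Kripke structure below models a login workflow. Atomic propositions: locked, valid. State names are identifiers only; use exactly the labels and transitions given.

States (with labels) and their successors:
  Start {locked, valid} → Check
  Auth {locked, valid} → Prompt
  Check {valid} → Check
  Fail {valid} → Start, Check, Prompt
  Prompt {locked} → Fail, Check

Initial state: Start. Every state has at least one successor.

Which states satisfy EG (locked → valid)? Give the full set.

States satisfying locked → valid: {Start, Auth, Check, Fail}.
States satisfying EG (locked → valid): {Start, Check, Fail}.

{Start, Check, Fail}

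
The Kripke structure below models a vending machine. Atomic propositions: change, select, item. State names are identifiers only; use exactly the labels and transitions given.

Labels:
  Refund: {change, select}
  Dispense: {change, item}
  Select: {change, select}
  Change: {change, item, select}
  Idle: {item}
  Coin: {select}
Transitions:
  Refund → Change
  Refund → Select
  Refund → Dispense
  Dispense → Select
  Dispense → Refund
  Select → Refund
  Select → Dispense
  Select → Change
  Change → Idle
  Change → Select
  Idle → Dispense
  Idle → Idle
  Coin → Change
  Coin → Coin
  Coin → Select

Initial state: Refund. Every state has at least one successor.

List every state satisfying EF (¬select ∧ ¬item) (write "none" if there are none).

States satisfying ¬select ∧ ¬item: ∅.
States satisfying EF (¬select ∧ ¬item): ∅.

none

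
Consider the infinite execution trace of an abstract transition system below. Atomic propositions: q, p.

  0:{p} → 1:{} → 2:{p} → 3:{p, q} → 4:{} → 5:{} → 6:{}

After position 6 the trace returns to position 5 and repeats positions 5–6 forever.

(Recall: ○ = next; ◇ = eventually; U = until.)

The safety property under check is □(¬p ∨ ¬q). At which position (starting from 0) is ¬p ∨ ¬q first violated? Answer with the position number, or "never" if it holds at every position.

Check ¬p ∨ ¬q at each position in order: 0 ✓, 1 ✓, 2 ✓.
At position 3 the labels are {p, q}, so ¬p ∨ ¬q is false there. This is the first violation.

3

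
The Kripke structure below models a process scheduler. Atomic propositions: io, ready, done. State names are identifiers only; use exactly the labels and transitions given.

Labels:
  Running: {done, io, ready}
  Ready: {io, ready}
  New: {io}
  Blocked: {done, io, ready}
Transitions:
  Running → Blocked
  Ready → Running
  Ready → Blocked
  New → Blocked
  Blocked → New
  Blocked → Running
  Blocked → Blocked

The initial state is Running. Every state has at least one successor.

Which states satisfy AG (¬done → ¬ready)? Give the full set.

{Running, New, Blocked}

States satisfying ¬done → ¬ready: {Running, New, Blocked}.
States satisfying AG (¬done → ¬ready): {Running, New, Blocked}.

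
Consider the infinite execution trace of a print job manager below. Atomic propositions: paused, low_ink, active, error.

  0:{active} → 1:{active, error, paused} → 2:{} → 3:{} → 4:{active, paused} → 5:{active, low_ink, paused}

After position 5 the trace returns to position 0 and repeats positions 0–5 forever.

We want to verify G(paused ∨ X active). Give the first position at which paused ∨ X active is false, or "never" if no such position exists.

2

Check paused ∨ X active at each position in order: 0 ✓, 1 ✓.
At position 2 the labels are {} and the next position 3 has {}, so paused ∨ X active is false there. This is the first violation.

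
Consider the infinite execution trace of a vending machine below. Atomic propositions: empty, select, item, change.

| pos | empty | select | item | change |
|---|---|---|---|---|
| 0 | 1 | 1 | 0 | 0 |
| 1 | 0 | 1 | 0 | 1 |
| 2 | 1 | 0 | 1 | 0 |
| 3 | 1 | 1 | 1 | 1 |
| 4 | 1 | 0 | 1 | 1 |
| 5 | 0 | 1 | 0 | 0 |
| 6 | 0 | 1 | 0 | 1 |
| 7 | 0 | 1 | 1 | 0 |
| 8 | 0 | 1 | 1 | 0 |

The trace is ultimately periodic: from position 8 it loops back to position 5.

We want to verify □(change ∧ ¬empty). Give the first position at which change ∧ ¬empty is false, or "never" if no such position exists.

0

At position 0 the labels are {empty, select}, so change ∧ ¬empty is false there. This is the first violation.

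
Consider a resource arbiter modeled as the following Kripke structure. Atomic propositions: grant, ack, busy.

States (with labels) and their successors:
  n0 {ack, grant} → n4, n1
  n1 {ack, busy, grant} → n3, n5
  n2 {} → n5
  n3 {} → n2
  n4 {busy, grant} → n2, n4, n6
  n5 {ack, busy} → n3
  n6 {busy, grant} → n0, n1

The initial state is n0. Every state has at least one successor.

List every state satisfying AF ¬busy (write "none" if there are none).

{n0, n1, n2, n3, n5, n6}

States satisfying ¬busy: {n0, n2, n3}.
States satisfying AF ¬busy: {n0, n1, n2, n3, n5, n6}.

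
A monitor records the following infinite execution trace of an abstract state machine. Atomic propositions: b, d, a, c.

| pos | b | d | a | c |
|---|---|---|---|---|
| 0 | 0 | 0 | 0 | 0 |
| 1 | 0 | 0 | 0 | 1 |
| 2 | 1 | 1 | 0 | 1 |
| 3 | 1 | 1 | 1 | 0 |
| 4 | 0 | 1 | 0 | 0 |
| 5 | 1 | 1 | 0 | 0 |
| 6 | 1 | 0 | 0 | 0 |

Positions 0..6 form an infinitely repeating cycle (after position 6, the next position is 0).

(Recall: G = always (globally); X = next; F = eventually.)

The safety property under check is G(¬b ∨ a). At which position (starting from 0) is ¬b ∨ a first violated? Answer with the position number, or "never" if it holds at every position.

Check ¬b ∨ a at each position in order: 0 ✓, 1 ✓.
At position 2 the labels are {b, c, d}, so ¬b ∨ a is false there. This is the first violation.

2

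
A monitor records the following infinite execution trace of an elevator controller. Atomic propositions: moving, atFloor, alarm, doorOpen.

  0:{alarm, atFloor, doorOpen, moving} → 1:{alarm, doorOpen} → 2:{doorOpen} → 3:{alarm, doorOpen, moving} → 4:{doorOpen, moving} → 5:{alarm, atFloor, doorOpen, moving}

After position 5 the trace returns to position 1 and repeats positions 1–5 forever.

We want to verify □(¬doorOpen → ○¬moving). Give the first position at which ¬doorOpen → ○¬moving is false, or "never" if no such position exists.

never

¬doorOpen → ○¬moving holds at every position 0..5, and those are all the positions the trace ever visits, so the invariant □(¬doorOpen → ○¬moving) is never violated.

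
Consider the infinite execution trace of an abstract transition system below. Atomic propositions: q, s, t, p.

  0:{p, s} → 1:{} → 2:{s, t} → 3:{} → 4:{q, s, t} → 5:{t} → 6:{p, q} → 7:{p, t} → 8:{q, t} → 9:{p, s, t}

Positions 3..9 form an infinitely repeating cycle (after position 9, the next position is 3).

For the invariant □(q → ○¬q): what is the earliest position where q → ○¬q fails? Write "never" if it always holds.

never

q → ○¬q holds at every position 0..9, and those are all the positions the trace ever visits, so the invariant □(q → ○¬q) is never violated.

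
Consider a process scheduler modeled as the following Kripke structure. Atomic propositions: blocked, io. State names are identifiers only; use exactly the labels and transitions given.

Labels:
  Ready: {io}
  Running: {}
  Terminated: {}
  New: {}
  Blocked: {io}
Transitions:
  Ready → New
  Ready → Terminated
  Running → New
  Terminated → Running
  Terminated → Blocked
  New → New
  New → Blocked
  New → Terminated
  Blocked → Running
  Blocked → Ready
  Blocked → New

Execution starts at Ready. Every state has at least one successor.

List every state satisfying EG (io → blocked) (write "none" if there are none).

States satisfying io → blocked: {Running, Terminated, New}.
States satisfying EG (io → blocked): {Running, Terminated, New}.

{Running, Terminated, New}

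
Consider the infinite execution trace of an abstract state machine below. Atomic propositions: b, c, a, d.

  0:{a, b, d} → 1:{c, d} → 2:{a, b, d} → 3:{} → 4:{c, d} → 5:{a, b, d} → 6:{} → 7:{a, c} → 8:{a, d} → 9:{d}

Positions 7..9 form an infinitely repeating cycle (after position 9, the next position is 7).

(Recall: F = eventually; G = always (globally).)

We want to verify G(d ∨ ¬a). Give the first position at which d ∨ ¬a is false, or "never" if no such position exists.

7

Check d ∨ ¬a at each position in order: 0 ✓, 1 ✓, 2 ✓, 3 ✓, 4 ✓, 5 ✓, 6 ✓.
At position 7 the labels are {a, c}, so d ∨ ¬a is false there. This is the first violation.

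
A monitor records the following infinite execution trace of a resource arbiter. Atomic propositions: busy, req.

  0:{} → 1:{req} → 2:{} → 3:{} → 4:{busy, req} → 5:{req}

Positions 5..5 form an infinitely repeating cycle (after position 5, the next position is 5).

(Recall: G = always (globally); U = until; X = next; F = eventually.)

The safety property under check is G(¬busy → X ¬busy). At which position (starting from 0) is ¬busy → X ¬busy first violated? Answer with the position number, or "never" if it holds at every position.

3

Check ¬busy → X ¬busy at each position in order: 0 ✓, 1 ✓, 2 ✓.
At position 3 the labels are {} and the next position 4 has {busy, req}, so ¬busy → X ¬busy is false there. This is the first violation.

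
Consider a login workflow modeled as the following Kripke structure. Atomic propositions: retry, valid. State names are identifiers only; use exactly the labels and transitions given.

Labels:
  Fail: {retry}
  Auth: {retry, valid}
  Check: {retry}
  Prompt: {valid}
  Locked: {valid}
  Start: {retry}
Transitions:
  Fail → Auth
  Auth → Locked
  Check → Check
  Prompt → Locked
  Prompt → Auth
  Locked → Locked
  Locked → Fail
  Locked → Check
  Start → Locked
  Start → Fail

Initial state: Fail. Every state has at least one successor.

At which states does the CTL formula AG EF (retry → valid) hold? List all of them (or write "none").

States satisfying EF (retry → valid): {Fail, Auth, Prompt, Locked, Start}.
States satisfying AG EF (retry → valid): ∅.

none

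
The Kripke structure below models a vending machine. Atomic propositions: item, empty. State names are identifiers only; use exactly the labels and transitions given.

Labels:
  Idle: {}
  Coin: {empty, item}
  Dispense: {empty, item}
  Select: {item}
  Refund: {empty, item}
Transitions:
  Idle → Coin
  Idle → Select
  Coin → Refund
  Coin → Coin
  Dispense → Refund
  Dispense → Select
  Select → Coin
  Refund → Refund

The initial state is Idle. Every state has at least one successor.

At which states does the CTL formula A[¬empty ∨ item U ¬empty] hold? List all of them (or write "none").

States satisfying ¬empty ∨ item: {Idle, Coin, Dispense, Select, Refund}.
States satisfying ¬empty: {Idle, Select}.
States satisfying A[¬empty ∨ item U ¬empty]: {Idle, Select}.

{Idle, Select}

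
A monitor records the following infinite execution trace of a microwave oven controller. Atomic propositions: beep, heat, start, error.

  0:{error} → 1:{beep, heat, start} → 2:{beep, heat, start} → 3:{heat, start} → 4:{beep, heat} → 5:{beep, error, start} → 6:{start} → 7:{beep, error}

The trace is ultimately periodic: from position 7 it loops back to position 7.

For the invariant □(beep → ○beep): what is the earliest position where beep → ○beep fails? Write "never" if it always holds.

2

Check beep → ○beep at each position in order: 0 ✓, 1 ✓.
At position 2 the labels are {beep, heat, start} and the next position 3 has {heat, start}, so beep → ○beep is false there. This is the first violation.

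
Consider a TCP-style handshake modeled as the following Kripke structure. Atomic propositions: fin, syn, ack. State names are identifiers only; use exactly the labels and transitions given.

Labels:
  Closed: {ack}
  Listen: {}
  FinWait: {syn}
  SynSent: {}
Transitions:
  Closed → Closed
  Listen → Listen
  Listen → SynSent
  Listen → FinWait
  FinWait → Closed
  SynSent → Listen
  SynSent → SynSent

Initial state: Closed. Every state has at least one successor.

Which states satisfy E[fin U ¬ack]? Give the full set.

{Listen, FinWait, SynSent}

States satisfying fin: ∅.
States satisfying ¬ack: {Listen, FinWait, SynSent}.
States satisfying E[fin U ¬ack]: {Listen, FinWait, SynSent}.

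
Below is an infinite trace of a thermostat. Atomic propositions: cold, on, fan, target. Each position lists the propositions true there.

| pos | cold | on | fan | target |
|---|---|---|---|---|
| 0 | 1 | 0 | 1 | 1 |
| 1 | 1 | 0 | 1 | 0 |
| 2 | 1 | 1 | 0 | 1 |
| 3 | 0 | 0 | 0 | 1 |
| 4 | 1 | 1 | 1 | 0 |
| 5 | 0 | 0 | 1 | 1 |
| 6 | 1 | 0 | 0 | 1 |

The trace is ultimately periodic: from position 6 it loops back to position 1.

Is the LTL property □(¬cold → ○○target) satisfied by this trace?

No

¬cold → ○○target must hold at every position from 0 onward. It fails at position 5, so □(¬cold → ○○target) is false.
Positions where ¬cold holds: 3, 5.
Check ○○target at each: 3→ok, 5→fails.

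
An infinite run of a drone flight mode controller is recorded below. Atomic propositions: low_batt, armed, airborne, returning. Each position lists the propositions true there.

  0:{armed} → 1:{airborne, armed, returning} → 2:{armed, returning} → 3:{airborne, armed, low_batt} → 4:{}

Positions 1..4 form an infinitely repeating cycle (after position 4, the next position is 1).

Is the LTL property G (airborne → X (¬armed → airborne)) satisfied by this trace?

airborne → X (¬armed → airborne) must hold at every position from 0 onward. It fails at position 3, so G (airborne → X (¬armed → airborne)) is false.
Positions where airborne holds: 1, 3.
Check X (¬armed → airborne) at each: 1→ok, 3→fails.

Violated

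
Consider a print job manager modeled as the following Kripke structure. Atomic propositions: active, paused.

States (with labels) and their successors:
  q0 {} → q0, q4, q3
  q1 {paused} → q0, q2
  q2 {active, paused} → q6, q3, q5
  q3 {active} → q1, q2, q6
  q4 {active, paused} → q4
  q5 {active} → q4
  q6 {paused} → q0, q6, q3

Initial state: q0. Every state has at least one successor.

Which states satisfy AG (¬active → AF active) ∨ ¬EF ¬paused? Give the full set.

States satisfying ¬active → AF active: {q2, q3, q4, q5}.
States satisfying AG (¬active → AF active): {q4, q5}.
States satisfying ¬paused: {q0, q3, q5}.
States satisfying EF ¬paused: {q0, q1, q2, q3, q5, q6}.
States satisfying ¬EF ¬paused: {q4}.
States satisfying AG (¬active → AF active) ∨ ¬EF ¬paused: {q4, q5}.

{q4, q5}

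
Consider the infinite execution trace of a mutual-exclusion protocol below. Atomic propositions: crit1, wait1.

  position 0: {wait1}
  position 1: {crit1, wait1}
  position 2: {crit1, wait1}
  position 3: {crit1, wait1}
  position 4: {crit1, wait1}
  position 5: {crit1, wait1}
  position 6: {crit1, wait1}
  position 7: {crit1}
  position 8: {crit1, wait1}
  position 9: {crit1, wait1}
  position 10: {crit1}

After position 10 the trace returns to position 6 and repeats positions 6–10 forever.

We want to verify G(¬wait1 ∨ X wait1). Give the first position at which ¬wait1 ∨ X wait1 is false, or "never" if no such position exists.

6

Check ¬wait1 ∨ X wait1 at each position in order: 0 ✓, 1 ✓, 2 ✓, 3 ✓, 4 ✓, 5 ✓.
At position 6 the labels are {crit1, wait1} and the next position 7 has {crit1}, so ¬wait1 ∨ X wait1 is false there. This is the first violation.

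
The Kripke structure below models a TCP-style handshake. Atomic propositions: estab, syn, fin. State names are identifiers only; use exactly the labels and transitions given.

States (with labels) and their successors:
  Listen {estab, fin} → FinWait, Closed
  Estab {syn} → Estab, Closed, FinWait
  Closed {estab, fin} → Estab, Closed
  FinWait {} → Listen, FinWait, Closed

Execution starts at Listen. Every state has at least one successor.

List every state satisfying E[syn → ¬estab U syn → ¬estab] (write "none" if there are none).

{Listen, Estab, Closed, FinWait}

States satisfying syn → ¬estab: {Listen, Estab, Closed, FinWait}.
States satisfying E[syn → ¬estab U syn → ¬estab]: {Listen, Estab, Closed, FinWait}.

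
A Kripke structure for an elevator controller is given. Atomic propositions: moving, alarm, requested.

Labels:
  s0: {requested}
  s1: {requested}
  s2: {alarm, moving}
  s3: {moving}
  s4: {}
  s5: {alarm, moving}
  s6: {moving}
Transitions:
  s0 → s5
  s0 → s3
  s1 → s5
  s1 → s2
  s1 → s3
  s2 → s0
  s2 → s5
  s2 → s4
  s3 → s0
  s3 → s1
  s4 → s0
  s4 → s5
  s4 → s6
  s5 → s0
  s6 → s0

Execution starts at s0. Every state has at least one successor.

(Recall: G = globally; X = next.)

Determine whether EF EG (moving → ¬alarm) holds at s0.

States satisfying EG (moving → ¬alarm): {s0, s1, s3, s4, s6}.
States satisfying EF EG (moving → ¬alarm): {s0, s1, s2, s3, s4, s5, s6}.
Some path from s0 reaches a state where EG (moving → ¬alarm) holds.
s0 ∈ Sat(EF EG (moving → ¬alarm)).

Holds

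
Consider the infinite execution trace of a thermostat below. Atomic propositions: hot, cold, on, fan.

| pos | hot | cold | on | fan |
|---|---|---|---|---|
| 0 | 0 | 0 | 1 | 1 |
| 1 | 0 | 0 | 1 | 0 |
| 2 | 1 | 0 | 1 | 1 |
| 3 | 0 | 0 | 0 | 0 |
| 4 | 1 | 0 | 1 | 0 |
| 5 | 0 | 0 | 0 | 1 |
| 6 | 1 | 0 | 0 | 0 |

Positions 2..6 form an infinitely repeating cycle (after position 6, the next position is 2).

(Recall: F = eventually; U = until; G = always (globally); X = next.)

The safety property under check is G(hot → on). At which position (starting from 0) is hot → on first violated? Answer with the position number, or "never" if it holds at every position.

6

Check hot → on at each position in order: 0 ✓, 1 ✓, 2 ✓, 3 ✓, 4 ✓, 5 ✓.
At position 6 the labels are {hot}, so hot → on is false there. This is the first violation.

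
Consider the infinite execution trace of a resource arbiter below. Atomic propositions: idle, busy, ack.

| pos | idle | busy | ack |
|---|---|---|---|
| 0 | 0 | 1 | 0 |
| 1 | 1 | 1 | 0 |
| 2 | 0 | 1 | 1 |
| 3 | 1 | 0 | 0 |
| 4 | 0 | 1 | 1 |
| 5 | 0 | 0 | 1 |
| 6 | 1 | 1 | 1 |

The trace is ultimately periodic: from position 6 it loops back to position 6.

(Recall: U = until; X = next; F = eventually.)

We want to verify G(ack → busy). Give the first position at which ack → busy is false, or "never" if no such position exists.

Check ack → busy at each position in order: 0 ✓, 1 ✓, 2 ✓, 3 ✓, 4 ✓.
At position 5 the labels are {ack}, so ack → busy is false there. This is the first violation.

5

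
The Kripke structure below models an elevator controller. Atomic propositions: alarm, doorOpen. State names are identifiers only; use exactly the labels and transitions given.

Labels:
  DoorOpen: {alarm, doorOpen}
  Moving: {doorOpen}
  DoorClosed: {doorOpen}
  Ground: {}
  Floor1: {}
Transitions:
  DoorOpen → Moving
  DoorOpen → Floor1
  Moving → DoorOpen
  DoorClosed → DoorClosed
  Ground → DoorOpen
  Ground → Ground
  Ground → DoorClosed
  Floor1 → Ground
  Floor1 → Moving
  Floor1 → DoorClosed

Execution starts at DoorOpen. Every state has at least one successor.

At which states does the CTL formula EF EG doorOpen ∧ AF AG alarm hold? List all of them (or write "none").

none

States satisfying EG doorOpen: {DoorOpen, Moving, DoorClosed}.
States satisfying EF EG doorOpen: {DoorOpen, Moving, DoorClosed, Ground, Floor1}.
States satisfying AG alarm: ∅.
States satisfying AF AG alarm: ∅.
States satisfying EF EG doorOpen ∧ AF AG alarm: ∅.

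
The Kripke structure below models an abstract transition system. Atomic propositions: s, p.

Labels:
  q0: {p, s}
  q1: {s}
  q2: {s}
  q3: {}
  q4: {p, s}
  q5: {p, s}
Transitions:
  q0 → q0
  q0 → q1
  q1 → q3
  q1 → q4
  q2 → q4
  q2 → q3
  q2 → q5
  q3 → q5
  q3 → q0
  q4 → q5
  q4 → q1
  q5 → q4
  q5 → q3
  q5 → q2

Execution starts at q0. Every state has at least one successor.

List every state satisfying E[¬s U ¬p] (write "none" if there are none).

States satisfying ¬s: {q3}.
States satisfying ¬p: {q1, q2, q3}.
States satisfying E[¬s U ¬p]: {q1, q2, q3}.

{q1, q2, q3}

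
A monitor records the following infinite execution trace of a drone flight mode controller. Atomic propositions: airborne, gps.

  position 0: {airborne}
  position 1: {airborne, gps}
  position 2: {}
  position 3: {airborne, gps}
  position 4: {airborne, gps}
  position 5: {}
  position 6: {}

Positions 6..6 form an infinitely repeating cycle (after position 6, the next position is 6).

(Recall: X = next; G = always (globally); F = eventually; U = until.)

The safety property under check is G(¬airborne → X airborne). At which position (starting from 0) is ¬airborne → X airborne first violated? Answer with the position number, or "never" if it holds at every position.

5

Check ¬airborne → X airborne at each position in order: 0 ✓, 1 ✓, 2 ✓, 3 ✓, 4 ✓.
At position 5 the labels are {} and the next position 6 has {}, so ¬airborne → X airborne is false there. This is the first violation.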